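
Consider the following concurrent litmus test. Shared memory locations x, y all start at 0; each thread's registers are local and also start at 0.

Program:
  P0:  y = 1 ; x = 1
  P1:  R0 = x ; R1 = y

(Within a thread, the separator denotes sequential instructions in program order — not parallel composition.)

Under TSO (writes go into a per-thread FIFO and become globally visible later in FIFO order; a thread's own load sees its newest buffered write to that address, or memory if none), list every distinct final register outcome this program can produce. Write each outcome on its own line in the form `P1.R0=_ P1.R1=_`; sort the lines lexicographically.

P1.R0=0 P1.R1=0
P1.R0=0 P1.R1=1
P1.R0=1 P1.R1=1

outcome vector order: (P1.R0,P1.R1)
|TSO outcomes| = 3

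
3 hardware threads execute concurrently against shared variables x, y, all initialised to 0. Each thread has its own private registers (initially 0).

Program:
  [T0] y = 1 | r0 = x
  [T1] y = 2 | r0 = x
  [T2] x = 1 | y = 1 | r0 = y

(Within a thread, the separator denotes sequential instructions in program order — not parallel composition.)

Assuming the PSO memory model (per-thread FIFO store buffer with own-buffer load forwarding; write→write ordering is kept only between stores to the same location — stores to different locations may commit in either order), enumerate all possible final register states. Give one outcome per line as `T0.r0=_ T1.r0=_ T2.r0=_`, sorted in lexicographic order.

outcome vector order: (T0.r0,T1.r0,T2.r0)
|PSO outcomes| = 8

T0.r0=0 T1.r0=0 T2.r0=1
T0.r0=0 T1.r0=0 T2.r0=2
T0.r0=0 T1.r0=1 T2.r0=1
T0.r0=0 T1.r0=1 T2.r0=2
T0.r0=1 T1.r0=0 T2.r0=1
T0.r0=1 T1.r0=0 T2.r0=2
T0.r0=1 T1.r0=1 T2.r0=1
T0.r0=1 T1.r0=1 T2.r0=2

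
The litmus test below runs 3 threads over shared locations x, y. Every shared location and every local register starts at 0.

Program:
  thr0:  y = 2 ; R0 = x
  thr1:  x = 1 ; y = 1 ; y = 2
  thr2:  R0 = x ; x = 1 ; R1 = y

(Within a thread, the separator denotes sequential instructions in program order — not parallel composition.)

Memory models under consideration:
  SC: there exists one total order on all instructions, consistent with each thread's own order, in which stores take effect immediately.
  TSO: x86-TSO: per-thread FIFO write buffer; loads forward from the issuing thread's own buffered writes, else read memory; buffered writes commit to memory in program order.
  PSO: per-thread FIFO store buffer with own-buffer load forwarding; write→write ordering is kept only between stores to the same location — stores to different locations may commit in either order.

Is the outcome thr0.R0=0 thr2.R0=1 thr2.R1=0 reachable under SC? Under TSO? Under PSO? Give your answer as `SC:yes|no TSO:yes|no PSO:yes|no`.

outcome vector order: (thr0.R0,thr2.R0,thr2.R1)
SC: 10 outcomes — {<0 0 1> <0 0 2> <0 1 1> <0 1 2> <1 0 0> <1 0 1> <1 0 2> <1 1 0> <1 1 1> <1 1 2>}
TSO: 12 outcomes — {<0 0 0> <0 0 1> <0 0 2> <0 1 0> <0 1 1> <0 1 2> <1 0 0> <1 0 1> <1 0 2> <1 1 0> <1 1 1> <1 1 2>}
PSO: 12 outcomes — {<0 0 0> <0 0 1> <0 0 2> <0 1 0> <0 1 1> <0 1 2> <1 0 0> <1 0 1> <1 0 2> <1 1 0> <1 1 1> <1 1 2>}
target <0 1 0> ∈ {TSO,PSO}

SC:no TSO:yes PSO:yes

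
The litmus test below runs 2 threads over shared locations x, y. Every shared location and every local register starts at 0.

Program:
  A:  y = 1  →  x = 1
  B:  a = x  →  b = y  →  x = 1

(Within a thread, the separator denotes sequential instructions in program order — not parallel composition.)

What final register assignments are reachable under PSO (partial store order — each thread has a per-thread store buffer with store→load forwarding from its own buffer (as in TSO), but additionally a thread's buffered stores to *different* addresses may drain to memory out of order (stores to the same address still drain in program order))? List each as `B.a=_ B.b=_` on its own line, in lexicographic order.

outcome vector order: (B.a,B.b)
|PSO outcomes| = 4

B.a=0 B.b=0
B.a=0 B.b=1
B.a=1 B.b=0
B.a=1 B.b=1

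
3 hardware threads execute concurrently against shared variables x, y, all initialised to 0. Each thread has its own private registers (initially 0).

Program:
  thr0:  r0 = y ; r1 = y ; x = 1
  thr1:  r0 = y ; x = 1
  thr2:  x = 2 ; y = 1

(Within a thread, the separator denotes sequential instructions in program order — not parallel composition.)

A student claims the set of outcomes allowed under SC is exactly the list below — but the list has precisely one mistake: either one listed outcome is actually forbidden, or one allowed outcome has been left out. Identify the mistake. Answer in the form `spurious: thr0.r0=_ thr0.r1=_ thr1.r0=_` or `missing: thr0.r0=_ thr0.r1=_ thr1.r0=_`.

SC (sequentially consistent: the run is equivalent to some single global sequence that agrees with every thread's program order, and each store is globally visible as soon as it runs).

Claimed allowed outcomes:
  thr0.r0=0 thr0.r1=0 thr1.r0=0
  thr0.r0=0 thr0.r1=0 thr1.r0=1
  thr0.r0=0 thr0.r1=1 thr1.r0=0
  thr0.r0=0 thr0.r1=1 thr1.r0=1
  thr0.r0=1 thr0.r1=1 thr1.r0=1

outcome vector order: (thr0.r0,thr0.r1,thr1.r0)
SC (6): 0/0/0; 0/0/1; 0/1/0; 0/1/1; 1/1/0; 1/1/1
SC∖claimed = {1/1/0}

missing: thr0.r0=1 thr0.r1=1 thr1.r0=0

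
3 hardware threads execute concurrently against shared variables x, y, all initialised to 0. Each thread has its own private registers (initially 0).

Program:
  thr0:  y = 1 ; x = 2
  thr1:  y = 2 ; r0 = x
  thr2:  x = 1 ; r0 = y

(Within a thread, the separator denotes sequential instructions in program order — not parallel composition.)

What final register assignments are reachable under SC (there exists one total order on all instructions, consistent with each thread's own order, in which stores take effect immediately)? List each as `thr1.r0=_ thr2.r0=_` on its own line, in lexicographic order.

outcome vector order: (thr1.r0,thr2.r0)
|SC outcomes| = 8

thr1.r0=0 thr2.r0=1
thr1.r0=0 thr2.r0=2
thr1.r0=1 thr2.r0=0
thr1.r0=1 thr2.r0=1
thr1.r0=1 thr2.r0=2
thr1.r0=2 thr2.r0=0
thr1.r0=2 thr2.r0=1
thr1.r0=2 thr2.r0=2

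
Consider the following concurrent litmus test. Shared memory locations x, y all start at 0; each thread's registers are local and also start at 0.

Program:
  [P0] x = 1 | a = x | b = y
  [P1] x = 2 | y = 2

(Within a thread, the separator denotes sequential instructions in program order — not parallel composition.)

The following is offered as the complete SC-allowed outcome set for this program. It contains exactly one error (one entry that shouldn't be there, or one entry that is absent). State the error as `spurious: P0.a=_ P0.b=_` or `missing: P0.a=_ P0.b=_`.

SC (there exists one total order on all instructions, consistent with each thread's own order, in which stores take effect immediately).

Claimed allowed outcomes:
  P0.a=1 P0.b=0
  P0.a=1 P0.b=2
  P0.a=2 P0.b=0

missing: P0.a=2 P0.b=2

outcome vector order: (P0.a,P0.b)
[SC] allowed = {(1,0), (1,2), (2,0), (2,2)}
SC∖claimed = {(2,2)}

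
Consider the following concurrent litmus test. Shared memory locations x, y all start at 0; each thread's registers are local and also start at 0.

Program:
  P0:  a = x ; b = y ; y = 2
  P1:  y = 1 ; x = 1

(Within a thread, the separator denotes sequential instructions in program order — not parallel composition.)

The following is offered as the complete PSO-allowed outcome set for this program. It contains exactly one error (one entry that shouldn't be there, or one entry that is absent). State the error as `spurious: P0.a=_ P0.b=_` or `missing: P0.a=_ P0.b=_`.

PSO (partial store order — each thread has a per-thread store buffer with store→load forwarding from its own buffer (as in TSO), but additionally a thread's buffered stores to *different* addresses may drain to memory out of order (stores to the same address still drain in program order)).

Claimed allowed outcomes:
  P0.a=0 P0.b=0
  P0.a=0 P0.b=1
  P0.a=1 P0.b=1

outcome vector order: (P0.a,P0.b)
PSO: 4 outcomes — {<0 0> <0 1> <1 0> <1 1>}
PSO∖claimed = {<1 0>}

missing: P0.a=1 P0.b=0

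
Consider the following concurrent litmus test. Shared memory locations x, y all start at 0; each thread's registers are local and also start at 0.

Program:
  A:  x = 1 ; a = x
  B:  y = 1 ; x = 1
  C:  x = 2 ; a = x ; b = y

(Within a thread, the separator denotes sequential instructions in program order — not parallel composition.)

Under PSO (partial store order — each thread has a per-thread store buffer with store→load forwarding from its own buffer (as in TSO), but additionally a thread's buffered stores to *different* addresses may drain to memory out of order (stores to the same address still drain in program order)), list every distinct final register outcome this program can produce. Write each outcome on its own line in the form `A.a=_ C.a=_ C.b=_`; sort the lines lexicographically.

A.a=1 C.a=1 C.b=0
A.a=1 C.a=1 C.b=1
A.a=1 C.a=2 C.b=0
A.a=1 C.a=2 C.b=1
A.a=2 C.a=1 C.b=0
A.a=2 C.a=1 C.b=1
A.a=2 C.a=2 C.b=0
A.a=2 C.a=2 C.b=1

outcome vector order: (A.a,C.a,C.b)
|PSO outcomes| = 8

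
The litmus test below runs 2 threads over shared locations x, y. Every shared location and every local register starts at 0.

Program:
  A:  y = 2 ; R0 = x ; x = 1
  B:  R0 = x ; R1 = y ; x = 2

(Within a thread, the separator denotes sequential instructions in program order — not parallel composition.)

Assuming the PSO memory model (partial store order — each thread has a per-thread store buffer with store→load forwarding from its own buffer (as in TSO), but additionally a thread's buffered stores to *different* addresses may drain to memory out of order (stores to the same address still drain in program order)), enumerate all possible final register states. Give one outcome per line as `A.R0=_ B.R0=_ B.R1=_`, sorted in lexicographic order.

A.R0=0 B.R0=0 B.R1=0
A.R0=0 B.R0=0 B.R1=2
A.R0=0 B.R0=1 B.R1=0
A.R0=0 B.R0=1 B.R1=2
A.R0=2 B.R0=0 B.R1=0
A.R0=2 B.R0=0 B.R1=2

outcome vector order: (A.R0,B.R0,B.R1)
|PSO outcomes| = 6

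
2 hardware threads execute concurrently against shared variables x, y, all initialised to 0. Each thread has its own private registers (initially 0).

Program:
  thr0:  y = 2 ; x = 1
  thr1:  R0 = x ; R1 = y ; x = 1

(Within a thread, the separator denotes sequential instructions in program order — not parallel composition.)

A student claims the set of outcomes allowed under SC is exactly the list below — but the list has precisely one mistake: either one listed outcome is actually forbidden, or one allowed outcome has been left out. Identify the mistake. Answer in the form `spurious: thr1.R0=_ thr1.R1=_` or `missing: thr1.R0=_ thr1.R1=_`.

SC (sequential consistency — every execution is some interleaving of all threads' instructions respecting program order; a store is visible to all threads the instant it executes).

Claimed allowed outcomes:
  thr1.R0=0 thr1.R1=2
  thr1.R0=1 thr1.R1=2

missing: thr1.R0=0 thr1.R1=0

outcome vector order: (thr1.R0,thr1.R1)
SC (3): 00 02 12
SC∖claimed = {00}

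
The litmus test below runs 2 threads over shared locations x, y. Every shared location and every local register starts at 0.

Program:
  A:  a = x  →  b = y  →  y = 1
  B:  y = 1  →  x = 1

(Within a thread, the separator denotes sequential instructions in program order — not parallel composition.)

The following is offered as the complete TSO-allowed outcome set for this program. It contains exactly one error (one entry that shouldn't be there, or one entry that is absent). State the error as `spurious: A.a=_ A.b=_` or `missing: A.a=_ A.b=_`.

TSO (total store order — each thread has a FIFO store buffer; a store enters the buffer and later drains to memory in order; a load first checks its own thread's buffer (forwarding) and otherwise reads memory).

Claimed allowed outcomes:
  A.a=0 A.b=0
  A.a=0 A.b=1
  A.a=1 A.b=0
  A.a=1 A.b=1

outcome vector order: (A.a,A.b)
TSO (3): (0,0), (0,1), (1,1)
claimed∖TSO = {(1,0)}

spurious: A.a=1 A.b=0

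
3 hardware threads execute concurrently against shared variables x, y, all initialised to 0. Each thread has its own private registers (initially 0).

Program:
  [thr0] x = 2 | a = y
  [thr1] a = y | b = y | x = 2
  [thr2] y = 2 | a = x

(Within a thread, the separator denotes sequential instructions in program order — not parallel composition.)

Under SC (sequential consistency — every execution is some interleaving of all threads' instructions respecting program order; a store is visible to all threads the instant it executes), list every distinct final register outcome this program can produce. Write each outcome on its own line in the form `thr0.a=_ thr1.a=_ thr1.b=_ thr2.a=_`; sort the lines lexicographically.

outcome vector order: (thr0.a,thr1.a,thr1.b,thr2.a)
|SC outcomes| = 9

thr0.a=0 thr1.a=0 thr1.b=0 thr2.a=2
thr0.a=0 thr1.a=0 thr1.b=2 thr2.a=2
thr0.a=0 thr1.a=2 thr1.b=2 thr2.a=2
thr0.a=2 thr1.a=0 thr1.b=0 thr2.a=0
thr0.a=2 thr1.a=0 thr1.b=0 thr2.a=2
thr0.a=2 thr1.a=0 thr1.b=2 thr2.a=0
thr0.a=2 thr1.a=0 thr1.b=2 thr2.a=2
thr0.a=2 thr1.a=2 thr1.b=2 thr2.a=0
thr0.a=2 thr1.a=2 thr1.b=2 thr2.a=2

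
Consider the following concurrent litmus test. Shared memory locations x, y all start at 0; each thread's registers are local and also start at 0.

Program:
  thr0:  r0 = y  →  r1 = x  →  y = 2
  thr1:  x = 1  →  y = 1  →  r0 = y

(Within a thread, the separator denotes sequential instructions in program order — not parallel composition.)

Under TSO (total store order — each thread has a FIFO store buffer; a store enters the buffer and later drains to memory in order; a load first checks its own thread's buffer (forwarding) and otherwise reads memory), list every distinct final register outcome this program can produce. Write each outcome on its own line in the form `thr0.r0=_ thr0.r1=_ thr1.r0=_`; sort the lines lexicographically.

outcome vector order: (thr0.r0,thr0.r1,thr1.r0)
|TSO outcomes| = 6

thr0.r0=0 thr0.r1=0 thr1.r0=1
thr0.r0=0 thr0.r1=0 thr1.r0=2
thr0.r0=0 thr0.r1=1 thr1.r0=1
thr0.r0=0 thr0.r1=1 thr1.r0=2
thr0.r0=1 thr0.r1=1 thr1.r0=1
thr0.r0=1 thr0.r1=1 thr1.r0=2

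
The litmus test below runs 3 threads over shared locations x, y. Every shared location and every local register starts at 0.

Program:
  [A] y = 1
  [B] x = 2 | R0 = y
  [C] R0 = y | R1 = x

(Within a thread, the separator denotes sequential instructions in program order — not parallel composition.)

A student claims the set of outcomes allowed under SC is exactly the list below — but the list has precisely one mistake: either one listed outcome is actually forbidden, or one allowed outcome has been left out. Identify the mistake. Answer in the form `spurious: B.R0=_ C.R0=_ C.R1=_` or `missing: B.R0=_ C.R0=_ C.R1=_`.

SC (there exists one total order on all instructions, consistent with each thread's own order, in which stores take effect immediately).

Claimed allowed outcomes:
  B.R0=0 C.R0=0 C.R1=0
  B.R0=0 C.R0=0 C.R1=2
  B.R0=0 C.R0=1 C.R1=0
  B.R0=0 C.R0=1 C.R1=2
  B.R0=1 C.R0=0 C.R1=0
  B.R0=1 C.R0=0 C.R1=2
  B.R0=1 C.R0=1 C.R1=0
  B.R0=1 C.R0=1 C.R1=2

spurious: B.R0=0 C.R0=1 C.R1=0

outcome vector order: (B.R0,C.R0,C.R1)
[SC] allowed = {<0 0 0> <0 0 2> <0 1 2> <1 0 0> <1 0 2> <1 1 0> <1 1 2>}
claimed∖SC = {<0 1 0>}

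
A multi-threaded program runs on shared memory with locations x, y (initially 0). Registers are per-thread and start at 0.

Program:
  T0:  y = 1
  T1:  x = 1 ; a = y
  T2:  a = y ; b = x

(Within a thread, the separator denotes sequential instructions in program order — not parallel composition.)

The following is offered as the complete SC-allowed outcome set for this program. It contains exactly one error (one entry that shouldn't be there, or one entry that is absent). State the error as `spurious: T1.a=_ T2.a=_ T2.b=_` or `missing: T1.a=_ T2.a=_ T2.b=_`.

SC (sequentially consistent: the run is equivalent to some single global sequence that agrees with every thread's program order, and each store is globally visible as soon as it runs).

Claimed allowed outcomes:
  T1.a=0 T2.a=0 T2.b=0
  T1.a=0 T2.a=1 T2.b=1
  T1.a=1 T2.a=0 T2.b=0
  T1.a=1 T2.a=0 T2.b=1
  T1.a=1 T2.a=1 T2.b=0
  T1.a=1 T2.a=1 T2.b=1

missing: T1.a=0 T2.a=0 T2.b=1

outcome vector order: (T1.a,T2.a,T2.b)
under SC → (0,0,0), (0,0,1), (0,1,1), (1,0,0), (1,0,1), (1,1,0), (1,1,1)
SC∖claimed = {(0,0,1)}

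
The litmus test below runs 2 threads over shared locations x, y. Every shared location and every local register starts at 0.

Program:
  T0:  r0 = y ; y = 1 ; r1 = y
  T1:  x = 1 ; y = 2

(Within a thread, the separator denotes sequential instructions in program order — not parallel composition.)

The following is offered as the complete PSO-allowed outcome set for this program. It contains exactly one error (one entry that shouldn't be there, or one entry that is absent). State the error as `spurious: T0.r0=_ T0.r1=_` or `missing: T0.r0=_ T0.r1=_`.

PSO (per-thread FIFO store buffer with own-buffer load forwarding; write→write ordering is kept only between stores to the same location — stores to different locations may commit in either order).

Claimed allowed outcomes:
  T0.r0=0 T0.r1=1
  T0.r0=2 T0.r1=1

outcome vector order: (T0.r0,T0.r1)
PSO (3): 01; 02; 21
PSO∖claimed = {02}

missing: T0.r0=0 T0.r1=2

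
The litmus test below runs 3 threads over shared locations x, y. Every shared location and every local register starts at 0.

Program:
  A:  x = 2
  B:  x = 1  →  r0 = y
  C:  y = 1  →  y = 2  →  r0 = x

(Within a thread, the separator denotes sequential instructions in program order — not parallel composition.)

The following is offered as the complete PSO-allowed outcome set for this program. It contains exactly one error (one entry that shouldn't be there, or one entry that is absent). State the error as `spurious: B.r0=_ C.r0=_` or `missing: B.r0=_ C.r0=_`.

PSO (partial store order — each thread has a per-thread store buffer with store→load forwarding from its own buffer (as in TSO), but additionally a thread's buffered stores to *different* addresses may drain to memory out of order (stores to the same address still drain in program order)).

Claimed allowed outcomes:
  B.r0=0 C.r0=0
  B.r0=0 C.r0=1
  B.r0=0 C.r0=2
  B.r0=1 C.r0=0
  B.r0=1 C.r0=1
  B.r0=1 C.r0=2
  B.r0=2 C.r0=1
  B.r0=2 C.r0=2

outcome vector order: (B.r0,C.r0)
under PSO → 00 01 02 10 11 12 20 21 22
PSO∖claimed = {20}

missing: B.r0=2 C.r0=0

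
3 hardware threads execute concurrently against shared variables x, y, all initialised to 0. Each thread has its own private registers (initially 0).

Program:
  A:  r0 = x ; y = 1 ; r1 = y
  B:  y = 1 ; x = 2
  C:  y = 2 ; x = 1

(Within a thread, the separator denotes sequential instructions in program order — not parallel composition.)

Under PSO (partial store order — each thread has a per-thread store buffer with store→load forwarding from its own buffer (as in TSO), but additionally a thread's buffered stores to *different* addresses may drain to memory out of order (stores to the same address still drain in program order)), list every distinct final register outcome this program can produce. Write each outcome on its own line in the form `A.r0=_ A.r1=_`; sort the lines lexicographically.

outcome vector order: (A.r0,A.r1)
|PSO outcomes| = 6

A.r0=0 A.r1=1
A.r0=0 A.r1=2
A.r0=1 A.r1=1
A.r0=1 A.r1=2
A.r0=2 A.r1=1
A.r0=2 A.r1=2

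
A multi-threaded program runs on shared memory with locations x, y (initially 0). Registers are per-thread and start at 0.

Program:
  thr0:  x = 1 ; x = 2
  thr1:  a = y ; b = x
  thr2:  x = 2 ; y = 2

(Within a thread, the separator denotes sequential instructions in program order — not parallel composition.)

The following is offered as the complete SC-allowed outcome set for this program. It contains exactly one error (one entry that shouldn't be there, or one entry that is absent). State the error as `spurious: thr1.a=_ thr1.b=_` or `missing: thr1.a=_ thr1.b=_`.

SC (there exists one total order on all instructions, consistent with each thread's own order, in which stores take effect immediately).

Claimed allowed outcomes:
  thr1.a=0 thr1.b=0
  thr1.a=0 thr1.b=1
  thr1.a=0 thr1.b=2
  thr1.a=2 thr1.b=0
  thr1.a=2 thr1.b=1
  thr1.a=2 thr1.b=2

outcome vector order: (thr1.a,thr1.b)
SC (5): (0,0), (0,1), (0,2), (2,1), (2,2)
claimed∖SC = {(2,0)}

spurious: thr1.a=2 thr1.b=0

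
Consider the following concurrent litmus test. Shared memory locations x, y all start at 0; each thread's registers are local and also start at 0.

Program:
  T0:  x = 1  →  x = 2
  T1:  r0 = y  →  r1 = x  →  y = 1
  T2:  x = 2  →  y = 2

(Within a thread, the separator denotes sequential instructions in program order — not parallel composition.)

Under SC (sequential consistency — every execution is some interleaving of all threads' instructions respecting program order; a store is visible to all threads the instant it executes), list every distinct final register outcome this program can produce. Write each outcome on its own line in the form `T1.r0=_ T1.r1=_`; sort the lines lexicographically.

T1.r0=0 T1.r1=0
T1.r0=0 T1.r1=1
T1.r0=0 T1.r1=2
T1.r0=2 T1.r1=1
T1.r0=2 T1.r1=2

outcome vector order: (T1.r0,T1.r1)
|SC outcomes| = 5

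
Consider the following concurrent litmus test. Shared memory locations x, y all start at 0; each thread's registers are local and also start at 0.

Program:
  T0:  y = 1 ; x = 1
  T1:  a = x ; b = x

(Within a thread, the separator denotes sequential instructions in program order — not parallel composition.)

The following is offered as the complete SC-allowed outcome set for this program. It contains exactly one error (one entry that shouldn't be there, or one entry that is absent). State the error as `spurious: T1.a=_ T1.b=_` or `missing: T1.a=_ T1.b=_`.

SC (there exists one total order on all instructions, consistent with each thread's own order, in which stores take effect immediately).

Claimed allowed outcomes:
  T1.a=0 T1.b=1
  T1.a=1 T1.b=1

outcome vector order: (T1.a,T1.b)
under SC → 00 01 11
SC∖claimed = {00}

missing: T1.a=0 T1.b=0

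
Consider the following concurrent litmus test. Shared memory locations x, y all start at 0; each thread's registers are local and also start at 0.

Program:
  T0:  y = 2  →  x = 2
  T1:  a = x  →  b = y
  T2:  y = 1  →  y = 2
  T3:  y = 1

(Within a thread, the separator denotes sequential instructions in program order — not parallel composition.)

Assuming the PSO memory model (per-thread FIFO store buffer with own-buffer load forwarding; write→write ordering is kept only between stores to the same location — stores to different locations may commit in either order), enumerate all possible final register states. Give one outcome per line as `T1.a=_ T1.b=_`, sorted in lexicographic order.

T1.a=0 T1.b=0
T1.a=0 T1.b=1
T1.a=0 T1.b=2
T1.a=2 T1.b=0
T1.a=2 T1.b=1
T1.a=2 T1.b=2

outcome vector order: (T1.a,T1.b)
|PSO outcomes| = 6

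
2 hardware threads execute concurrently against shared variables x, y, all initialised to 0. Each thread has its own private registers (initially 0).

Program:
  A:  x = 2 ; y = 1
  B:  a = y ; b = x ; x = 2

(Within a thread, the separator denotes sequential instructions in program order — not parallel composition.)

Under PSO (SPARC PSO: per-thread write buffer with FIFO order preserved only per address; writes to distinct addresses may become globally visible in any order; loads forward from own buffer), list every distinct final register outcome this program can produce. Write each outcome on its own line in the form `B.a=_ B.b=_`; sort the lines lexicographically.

B.a=0 B.b=0
B.a=0 B.b=2
B.a=1 B.b=0
B.a=1 B.b=2

outcome vector order: (B.a,B.b)
|PSO outcomes| = 4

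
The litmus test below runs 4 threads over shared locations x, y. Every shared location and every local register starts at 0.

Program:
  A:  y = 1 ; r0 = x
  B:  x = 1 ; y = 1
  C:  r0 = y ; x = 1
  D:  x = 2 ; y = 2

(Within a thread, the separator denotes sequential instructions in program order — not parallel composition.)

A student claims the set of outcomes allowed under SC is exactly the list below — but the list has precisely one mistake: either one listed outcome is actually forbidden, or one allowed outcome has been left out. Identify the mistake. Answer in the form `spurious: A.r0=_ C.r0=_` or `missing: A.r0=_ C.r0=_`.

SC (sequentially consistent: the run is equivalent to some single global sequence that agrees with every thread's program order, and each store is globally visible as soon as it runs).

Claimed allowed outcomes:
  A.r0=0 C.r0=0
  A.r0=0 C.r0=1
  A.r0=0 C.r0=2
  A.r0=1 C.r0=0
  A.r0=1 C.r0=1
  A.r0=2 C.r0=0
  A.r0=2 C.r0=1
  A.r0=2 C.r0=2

missing: A.r0=1 C.r0=2

outcome vector order: (A.r0,C.r0)
SC (9): (0,0); (0,1); (0,2); (1,0); (1,1); (1,2); (2,0); (2,1); (2,2)
SC∖claimed = {(1,2)}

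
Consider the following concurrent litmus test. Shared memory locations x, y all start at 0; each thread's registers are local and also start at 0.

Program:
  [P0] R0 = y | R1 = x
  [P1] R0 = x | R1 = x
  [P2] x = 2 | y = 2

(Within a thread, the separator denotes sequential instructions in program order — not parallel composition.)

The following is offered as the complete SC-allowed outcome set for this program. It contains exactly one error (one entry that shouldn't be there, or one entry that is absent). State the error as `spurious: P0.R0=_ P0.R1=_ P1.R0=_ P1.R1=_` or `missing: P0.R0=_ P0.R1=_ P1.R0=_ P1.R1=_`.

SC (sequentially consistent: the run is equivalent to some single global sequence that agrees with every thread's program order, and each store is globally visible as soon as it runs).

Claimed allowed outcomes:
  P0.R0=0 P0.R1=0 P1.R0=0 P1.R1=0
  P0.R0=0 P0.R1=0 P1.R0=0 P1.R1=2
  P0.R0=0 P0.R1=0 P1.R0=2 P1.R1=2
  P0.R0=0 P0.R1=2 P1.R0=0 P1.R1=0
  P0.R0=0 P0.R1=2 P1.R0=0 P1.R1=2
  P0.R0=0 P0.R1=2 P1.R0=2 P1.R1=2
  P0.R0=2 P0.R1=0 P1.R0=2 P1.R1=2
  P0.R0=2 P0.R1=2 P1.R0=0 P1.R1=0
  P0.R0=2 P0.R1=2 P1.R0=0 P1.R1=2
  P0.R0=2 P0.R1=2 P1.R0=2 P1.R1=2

outcome vector order: (P0.R0,P0.R1,P1.R0,P1.R1)
under SC → 0000; 0002; 0022; 0200; 0202; 0222; 2200; 2202; 2222
claimed∖SC = {2022}

spurious: P0.R0=2 P0.R1=0 P1.R0=2 P1.R1=2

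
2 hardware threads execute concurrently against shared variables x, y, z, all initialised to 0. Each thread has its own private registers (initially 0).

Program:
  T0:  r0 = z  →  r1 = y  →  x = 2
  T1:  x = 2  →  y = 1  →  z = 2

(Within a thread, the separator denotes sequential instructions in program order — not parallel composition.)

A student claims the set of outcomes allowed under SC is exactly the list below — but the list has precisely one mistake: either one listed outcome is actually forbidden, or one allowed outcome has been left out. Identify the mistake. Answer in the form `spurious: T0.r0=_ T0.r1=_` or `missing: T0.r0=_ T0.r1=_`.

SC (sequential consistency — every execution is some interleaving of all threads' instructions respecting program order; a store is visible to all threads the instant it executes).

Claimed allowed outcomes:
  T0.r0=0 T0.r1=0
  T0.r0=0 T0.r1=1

outcome vector order: (T0.r0,T0.r1)
SC: 3 outcomes — {<0 0>; <0 1>; <2 1>}
SC∖claimed = {<2 1>}

missing: T0.r0=2 T0.r1=1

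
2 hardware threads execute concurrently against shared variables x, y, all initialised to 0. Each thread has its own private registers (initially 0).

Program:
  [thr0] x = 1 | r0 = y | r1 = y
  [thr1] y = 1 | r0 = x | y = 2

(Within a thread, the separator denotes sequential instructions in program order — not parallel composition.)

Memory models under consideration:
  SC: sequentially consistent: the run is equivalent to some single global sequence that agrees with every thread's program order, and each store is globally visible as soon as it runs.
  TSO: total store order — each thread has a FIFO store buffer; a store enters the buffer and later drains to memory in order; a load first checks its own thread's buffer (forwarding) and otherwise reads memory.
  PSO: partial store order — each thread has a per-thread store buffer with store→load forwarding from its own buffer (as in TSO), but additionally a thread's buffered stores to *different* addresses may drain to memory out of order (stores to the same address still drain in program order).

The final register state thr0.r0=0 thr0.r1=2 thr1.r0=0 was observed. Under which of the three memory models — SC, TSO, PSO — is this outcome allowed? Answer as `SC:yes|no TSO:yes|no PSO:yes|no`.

outcome vector order: (thr0.r0,thr0.r1,thr1.r0)
SC: 9 outcomes — {001; 011; 021; 110; 111; 120; 121; 220; 221}
TSO: 12 outcomes — {000; 001; 010; 011; 020; 021; 110; 111; 120; 121; 220; 221}
PSO: 12 outcomes — {000; 001; 010; 011; 020; 021; 110; 111; 120; 121; 220; 221}
target 020 ∈ {TSO,PSO}

SC:no TSO:yes PSO:yes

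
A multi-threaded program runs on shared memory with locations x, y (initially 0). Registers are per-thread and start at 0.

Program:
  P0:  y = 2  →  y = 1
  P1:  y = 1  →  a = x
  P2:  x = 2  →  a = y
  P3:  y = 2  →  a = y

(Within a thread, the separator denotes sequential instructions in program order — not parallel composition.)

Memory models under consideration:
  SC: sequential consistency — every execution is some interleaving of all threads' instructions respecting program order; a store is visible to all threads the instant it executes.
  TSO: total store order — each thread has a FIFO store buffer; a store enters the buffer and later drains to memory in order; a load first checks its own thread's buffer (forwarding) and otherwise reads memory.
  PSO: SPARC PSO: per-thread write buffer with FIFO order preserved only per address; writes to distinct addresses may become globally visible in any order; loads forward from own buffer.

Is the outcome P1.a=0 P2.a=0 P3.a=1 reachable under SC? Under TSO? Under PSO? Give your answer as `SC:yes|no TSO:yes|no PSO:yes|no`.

outcome vector order: (P1.a,P2.a,P3.a)
under SC → (0,1,1) (0,1,2) (0,2,1) (0,2,2) (2,0,1) (2,0,2) (2,1,1) (2,1,2) (2,2,1) (2,2,2)
under TSO → (0,0,1) (0,0,2) (0,1,1) (0,1,2) (0,2,1) (0,2,2) (2,0,1) (2,0,2) (2,1,1) (2,1,2) (2,2,1) (2,2,2)
under PSO → (0,0,1) (0,0,2) (0,1,1) (0,1,2) (0,2,1) (0,2,2) (2,0,1) (2,0,2) (2,1,1) (2,1,2) (2,2,1) (2,2,2)
target (0,0,1) ∈ {TSO,PSO}

SC:no TSO:yes PSO:yes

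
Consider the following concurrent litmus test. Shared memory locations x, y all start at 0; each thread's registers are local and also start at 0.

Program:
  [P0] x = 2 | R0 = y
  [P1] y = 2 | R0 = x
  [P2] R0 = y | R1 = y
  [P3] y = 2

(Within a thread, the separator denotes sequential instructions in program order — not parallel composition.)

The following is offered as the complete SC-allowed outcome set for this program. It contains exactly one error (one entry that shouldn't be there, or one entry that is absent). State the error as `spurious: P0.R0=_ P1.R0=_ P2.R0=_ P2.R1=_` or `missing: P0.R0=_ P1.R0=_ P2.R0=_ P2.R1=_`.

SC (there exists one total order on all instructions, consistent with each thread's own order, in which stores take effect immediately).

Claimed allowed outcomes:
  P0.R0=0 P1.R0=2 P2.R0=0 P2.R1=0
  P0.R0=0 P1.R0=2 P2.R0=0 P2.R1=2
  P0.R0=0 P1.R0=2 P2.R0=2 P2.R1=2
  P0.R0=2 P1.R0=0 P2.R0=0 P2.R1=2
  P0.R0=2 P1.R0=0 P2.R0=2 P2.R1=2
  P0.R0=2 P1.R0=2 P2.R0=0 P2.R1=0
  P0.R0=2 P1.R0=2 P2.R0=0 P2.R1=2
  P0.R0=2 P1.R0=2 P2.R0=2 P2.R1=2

outcome vector order: (P0.R0,P1.R0,P2.R0,P2.R1)
under SC → 0200, 0202, 0222, 2000, 2002, 2022, 2200, 2202, 2222
SC∖claimed = {2000}

missing: P0.R0=2 P1.R0=0 P2.R0=0 P2.R1=0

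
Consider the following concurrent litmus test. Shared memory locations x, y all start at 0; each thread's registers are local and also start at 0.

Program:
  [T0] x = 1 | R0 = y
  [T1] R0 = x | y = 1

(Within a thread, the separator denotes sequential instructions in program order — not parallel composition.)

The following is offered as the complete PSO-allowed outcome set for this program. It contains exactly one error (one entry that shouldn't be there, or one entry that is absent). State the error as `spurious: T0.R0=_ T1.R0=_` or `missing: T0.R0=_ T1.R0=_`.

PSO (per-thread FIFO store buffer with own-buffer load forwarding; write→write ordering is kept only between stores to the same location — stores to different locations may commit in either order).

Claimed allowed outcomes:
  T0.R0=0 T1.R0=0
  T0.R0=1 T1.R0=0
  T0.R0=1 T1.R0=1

missing: T0.R0=0 T1.R0=1

outcome vector order: (T0.R0,T1.R0)
under PSO → 0/0; 0/1; 1/0; 1/1
PSO∖claimed = {0/1}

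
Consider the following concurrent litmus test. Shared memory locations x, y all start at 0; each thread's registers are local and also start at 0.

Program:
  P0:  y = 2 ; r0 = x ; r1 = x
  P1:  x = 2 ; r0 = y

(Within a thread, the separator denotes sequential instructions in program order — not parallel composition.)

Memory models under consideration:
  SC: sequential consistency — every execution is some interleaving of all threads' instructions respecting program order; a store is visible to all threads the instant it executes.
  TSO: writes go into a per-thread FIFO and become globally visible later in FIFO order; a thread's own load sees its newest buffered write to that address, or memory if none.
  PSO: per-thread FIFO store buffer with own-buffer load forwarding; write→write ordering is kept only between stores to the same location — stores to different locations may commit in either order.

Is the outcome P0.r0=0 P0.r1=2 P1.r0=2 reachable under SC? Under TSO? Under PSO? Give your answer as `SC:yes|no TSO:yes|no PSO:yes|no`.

SC:yes TSO:yes PSO:yes

outcome vector order: (P0.r0,P0.r1,P1.r0)
under SC → (0,0,2); (0,2,2); (2,2,0); (2,2,2)
under TSO → (0,0,0); (0,0,2); (0,2,0); (0,2,2); (2,2,0); (2,2,2)
under PSO → (0,0,0); (0,0,2); (0,2,0); (0,2,2); (2,2,0); (2,2,2)
target (0,2,2) ∈ {SC,TSO,PSO}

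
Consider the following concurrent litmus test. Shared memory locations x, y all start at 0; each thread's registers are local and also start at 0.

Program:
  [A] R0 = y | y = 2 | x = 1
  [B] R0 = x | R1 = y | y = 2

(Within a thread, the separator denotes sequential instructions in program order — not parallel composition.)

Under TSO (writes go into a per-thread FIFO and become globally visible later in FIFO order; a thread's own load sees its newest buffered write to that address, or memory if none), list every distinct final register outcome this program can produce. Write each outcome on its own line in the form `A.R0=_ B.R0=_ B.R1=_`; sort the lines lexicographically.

A.R0=0 B.R0=0 B.R1=0
A.R0=0 B.R0=0 B.R1=2
A.R0=0 B.R0=1 B.R1=2
A.R0=2 B.R0=0 B.R1=0

outcome vector order: (A.R0,B.R0,B.R1)
|TSO outcomes| = 4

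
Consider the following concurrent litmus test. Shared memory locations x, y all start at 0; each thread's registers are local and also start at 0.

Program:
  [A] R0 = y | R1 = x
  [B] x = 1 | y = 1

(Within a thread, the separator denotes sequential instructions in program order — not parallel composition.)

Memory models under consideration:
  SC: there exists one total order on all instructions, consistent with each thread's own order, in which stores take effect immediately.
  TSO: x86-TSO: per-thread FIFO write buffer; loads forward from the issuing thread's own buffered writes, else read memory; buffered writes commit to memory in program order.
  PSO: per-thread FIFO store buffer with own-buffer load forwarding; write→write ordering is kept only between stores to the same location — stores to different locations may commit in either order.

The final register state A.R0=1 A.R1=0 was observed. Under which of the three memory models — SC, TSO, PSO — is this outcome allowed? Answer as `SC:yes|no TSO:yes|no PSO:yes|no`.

SC:no TSO:no PSO:yes

outcome vector order: (A.R0,A.R1)
SC: 3 outcomes — {(0,0) (0,1) (1,1)}
TSO: 3 outcomes — {(0,0) (0,1) (1,1)}
PSO: 4 outcomes — {(0,0) (0,1) (1,0) (1,1)}
target (1,0) ∈ {PSO}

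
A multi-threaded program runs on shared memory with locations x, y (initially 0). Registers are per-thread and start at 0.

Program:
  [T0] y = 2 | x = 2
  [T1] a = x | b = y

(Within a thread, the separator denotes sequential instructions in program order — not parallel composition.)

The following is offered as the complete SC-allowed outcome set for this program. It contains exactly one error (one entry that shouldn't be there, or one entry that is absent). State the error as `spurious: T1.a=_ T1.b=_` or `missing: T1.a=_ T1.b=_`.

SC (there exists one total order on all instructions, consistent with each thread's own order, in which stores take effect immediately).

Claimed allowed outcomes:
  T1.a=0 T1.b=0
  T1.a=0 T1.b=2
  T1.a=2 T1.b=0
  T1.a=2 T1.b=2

outcome vector order: (T1.a,T1.b)
SC: 3 outcomes — {0/0, 0/2, 2/2}
claimed∖SC = {2/0}

spurious: T1.a=2 T1.b=0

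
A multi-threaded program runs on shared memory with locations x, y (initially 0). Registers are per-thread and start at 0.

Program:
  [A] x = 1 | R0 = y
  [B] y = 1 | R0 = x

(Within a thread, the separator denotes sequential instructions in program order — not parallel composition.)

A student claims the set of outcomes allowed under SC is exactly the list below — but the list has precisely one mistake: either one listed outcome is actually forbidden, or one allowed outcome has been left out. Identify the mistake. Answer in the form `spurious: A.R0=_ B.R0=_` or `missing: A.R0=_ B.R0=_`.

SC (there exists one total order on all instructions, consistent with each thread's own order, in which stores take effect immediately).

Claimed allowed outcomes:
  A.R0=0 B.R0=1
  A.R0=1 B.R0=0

missing: A.R0=1 B.R0=1

outcome vector order: (A.R0,B.R0)
[SC] allowed = {01 10 11}
SC∖claimed = {11}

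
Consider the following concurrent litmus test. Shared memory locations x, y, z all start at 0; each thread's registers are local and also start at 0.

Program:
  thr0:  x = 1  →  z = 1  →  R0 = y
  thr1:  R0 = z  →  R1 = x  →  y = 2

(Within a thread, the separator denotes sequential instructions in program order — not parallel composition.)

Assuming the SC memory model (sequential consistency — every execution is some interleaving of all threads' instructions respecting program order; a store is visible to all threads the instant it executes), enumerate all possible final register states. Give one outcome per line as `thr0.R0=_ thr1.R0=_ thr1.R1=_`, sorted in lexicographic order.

thr0.R0=0 thr1.R0=0 thr1.R1=0
thr0.R0=0 thr1.R0=0 thr1.R1=1
thr0.R0=0 thr1.R0=1 thr1.R1=1
thr0.R0=2 thr1.R0=0 thr1.R1=0
thr0.R0=2 thr1.R0=0 thr1.R1=1
thr0.R0=2 thr1.R0=1 thr1.R1=1

outcome vector order: (thr0.R0,thr1.R0,thr1.R1)
|SC outcomes| = 6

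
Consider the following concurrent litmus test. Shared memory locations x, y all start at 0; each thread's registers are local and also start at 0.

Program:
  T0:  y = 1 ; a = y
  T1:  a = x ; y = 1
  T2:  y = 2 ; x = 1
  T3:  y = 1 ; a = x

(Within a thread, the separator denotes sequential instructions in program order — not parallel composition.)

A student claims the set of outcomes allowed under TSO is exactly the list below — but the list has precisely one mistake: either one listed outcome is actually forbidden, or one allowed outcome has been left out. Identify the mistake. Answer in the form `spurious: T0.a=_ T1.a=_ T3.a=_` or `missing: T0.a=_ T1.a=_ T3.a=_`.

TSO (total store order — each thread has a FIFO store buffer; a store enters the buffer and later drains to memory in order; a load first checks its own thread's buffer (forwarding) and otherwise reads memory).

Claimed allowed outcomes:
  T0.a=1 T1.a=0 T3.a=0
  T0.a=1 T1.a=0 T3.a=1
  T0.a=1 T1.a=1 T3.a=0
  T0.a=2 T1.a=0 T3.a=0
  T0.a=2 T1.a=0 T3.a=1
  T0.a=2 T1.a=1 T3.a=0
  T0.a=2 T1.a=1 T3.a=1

outcome vector order: (T0.a,T1.a,T3.a)
TSO (8): <1 0 0>; <1 0 1>; <1 1 0>; <1 1 1>; <2 0 0>; <2 0 1>; <2 1 0>; <2 1 1>
TSO∖claimed = {<1 1 1>}

missing: T0.a=1 T1.a=1 T3.a=1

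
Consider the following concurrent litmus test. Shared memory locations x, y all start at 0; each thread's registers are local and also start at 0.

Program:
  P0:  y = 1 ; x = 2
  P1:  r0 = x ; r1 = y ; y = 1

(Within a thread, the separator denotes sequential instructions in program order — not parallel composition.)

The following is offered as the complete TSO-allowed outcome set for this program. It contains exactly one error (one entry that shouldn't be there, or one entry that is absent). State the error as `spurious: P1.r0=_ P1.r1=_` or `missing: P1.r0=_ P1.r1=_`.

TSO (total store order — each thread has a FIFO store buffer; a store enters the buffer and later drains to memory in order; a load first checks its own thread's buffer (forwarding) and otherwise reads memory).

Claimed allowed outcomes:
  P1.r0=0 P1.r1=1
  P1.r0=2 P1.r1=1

missing: P1.r0=0 P1.r1=0

outcome vector order: (P1.r0,P1.r1)
TSO: 3 outcomes — {00 01 21}
TSO∖claimed = {00}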